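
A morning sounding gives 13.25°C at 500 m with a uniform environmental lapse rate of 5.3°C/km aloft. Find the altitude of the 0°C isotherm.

3000 m

Height above start = (13.25 − 0) / 5.3 = 2.5 km
Altitude = 500 m + 2500 m = 3000 m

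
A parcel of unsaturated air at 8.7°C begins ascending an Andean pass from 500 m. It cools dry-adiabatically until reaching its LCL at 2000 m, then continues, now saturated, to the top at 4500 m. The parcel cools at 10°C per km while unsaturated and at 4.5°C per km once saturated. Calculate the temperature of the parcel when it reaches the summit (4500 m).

From 500 m to 2000 m (dry): cools by 10 × 1.5 = 15°C, giving -6.3°C.
From 2000 m to 4500 m (saturated): cools by 4.5 × 2.5 = 11.25°C, giving -17.55°C.

-17.55°C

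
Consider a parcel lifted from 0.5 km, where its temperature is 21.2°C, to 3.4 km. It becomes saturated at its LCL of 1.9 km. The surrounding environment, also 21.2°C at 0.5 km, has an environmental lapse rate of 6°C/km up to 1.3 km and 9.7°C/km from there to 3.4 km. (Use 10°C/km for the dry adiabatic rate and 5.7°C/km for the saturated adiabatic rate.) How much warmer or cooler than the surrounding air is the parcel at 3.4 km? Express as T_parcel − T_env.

Parcel:
  500 → 1900 m (dry, 10°C/km): ΔT = -10 × 1.4 = -14°C → T = 7.2°C
  1900 → 3400 m (saturated, 5.7°C/km): ΔT = -5.7 × 1.5 = -8.55°C → T = -1.35°C
Environment:
  500 → 1300 m (environment, lower layer, 6°C/km): ΔT = -6 × 0.8 = -4.8°C → T = 16.4°C
  1300 → 3400 m (environment, upper layer, 9.7°C/km): ΔT = -9.7 × 2.1 = -20.37°C → T = -3.97°C
T_parcel − T_env = -1.35 − (-3.97) = +2.62°C

+2.62°C (parcel warmer than environment)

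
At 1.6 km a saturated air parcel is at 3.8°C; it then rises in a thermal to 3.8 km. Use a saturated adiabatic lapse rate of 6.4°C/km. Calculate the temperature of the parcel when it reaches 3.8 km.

-10.28°C

1600 → 3800 m (saturated adiabatic, 6.4°C/km): ΔT = -6.4 × 2.2 = -14.08°C → T = -10.28°C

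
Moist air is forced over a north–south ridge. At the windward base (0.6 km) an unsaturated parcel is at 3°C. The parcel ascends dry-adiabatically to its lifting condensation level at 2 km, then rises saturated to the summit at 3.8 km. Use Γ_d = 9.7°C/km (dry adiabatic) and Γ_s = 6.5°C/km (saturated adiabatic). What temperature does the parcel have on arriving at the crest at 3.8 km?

Dry to 2000 m: -9.7 × 1.4 km = -13.58°C, so T = -10.58°C.
Saturated to 3800 m: -6.5 × 1.8 km = -11.7°C, so T = -22.28°C.

-22.28°C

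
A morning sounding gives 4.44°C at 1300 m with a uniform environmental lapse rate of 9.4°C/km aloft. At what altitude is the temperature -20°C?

Height above start = (4.44 − (-20)) / 9.4 = 2.6 km
Altitude = 1300 m + 2600 m = 3900 m

3900 m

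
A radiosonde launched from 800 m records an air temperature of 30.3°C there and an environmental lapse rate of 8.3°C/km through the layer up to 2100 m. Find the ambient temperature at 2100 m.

19.51°C

From 800 m to 2100 m (environmental): cools by 8.3 × 1.3 = 10.79°C, giving 19.51°C.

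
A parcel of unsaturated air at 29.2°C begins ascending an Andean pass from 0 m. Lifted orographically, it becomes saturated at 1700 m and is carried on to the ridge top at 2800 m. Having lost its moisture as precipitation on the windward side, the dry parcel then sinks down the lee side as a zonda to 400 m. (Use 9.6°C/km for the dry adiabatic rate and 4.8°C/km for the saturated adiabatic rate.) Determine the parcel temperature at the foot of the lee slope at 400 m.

30.64°C

Dry to 1700 m: -9.6 × 1.7 km = -16.32°C, so T = 12.88°C.
Saturated to 2800 m: -4.8 × 1.1 km = -5.28°C, so T = 7.6°C.
Dry descent to 400 m: +9.6 × 2.4 km = +23.04°C, so T = 30.64°C.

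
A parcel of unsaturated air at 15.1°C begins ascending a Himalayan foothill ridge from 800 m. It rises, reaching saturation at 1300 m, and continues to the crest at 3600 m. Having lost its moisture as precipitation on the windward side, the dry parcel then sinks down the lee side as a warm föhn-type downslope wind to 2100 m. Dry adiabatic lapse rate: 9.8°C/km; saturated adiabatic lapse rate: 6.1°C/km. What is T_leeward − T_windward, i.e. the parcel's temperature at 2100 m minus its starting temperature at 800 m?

Dry to 1300 m: -9.8 × 0.5 km = -4.9°C, so T = 10.2°C.
Saturated to 3600 m: -6.1 × 2.3 km = -14.03°C, so T = -3.83°C.
Dry descent to 2100 m: +9.8 × 1.5 km = +14.7°C, so T = 10.87°C.
Net change vs windward start: 10.87 − 15.1 = -4.23°C

-4.23°C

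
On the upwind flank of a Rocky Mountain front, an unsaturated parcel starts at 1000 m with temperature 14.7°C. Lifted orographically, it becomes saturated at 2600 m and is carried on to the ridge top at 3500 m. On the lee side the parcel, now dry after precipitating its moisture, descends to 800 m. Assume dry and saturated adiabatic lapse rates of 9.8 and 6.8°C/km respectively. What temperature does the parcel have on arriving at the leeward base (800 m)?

From 1000 m to 2600 m (dry): cools by 9.8 × 1.6 = 15.68°C, giving -0.98°C.
From 2600 m to 3500 m (saturated): cools by 6.8 × 0.9 = 6.12°C, giving -7.1°C.
From 3500 m to 800 m (dry descent): warms by 9.8 × 2.7 = 26.46°C, giving 19.36°C.

19.36°C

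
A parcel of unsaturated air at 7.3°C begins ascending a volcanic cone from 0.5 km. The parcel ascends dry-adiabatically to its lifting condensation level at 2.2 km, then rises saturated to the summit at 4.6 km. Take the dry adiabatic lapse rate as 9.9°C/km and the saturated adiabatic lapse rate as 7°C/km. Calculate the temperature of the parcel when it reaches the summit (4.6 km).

-26.33°C

Dry to 2200 m: -9.9 × 1.7 km = -16.83°C, so T = -9.53°C.
Saturated to 4600 m: -7 × 2.4 km = -16.8°C, so T = -26.33°C.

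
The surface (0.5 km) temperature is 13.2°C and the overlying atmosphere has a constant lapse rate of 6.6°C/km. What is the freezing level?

2.5 km

Height above start = (13.2 − 0) / 6.6 = 2 km
Altitude = 500 m + 2000 m = 2500 m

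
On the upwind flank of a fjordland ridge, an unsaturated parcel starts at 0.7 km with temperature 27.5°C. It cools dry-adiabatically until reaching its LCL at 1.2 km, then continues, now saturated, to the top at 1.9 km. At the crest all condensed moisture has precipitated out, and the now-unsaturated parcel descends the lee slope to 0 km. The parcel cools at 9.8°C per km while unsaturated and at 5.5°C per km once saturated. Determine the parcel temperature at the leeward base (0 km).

From 700 m to 1200 m (dry): cools by 9.8 × 0.5 = 4.9°C, giving 22.6°C.
From 1200 m to 1900 m (saturated): cools by 5.5 × 0.7 = 3.85°C, giving 18.75°C.
From 1900 m to 0 m (dry descent): warms by 9.8 × 1.9 = 18.62°C, giving 37.37°C.

37.37°C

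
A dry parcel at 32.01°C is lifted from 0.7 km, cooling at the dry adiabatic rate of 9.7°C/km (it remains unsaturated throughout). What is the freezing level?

Height above start = (32.01 − 0) / 9.7 = 3.3 km
Altitude = 700 m + 3300 m = 4000 m

4 km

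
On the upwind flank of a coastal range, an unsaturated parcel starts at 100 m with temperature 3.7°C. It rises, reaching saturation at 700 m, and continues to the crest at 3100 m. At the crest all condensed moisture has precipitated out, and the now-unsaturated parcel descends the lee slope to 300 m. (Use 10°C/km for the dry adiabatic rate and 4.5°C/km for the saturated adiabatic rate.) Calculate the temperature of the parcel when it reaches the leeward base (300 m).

From 100 m to 700 m (dry): cools by 10 × 0.6 = 6°C, giving -2.3°C.
From 700 m to 3100 m (saturated): cools by 4.5 × 2.4 = 10.8°C, giving -13.1°C.
From 3100 m to 300 m (dry descent): warms by 10 × 2.8 = 28°C, giving 14.9°C.

14.9°C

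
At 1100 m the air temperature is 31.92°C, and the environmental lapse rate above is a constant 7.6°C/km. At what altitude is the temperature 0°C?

5300 m

Height above start = (31.92 − 0) / 7.6 = 4.2 km
Altitude = 1100 m + 4200 m = 5300 m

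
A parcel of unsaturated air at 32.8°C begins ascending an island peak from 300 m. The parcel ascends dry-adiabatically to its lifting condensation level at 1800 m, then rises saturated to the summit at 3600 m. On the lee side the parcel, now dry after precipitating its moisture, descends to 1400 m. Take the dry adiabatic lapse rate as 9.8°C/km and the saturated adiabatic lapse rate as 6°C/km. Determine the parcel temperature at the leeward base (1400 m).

300 → 1800 m (dry, 9.8°C/km): ΔT = -9.8 × 1.5 = -14.7°C → T = 18.1°C
1800 → 3600 m (saturated, 6°C/km): ΔT = -6 × 1.8 = -10.8°C → T = 7.3°C
3600 → 1400 m (dry descent, 9.8°C/km): ΔT = +9.8 × 2.2 = +21.56°C → T = 28.86°C

28.86°C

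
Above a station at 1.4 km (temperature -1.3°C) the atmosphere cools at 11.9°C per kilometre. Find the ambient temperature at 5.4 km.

-48.9°C

From 1400 m to 5400 m (environmental): cools by 11.9 × 4 = 47.6°C, giving -48.9°C.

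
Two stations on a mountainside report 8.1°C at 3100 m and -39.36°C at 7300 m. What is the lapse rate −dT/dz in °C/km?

11.3°C/km

Γ = −ΔT/Δz = (8.1 − (-39.36)) / (7300 − 3100) m
  = 47.46°C / 4.2 km = 11.3°C/km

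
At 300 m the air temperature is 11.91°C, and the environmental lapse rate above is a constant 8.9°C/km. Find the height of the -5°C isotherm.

2200 m

Height above start = (11.91 − (-5)) / 8.9 = 1.9 km
Altitude = 300 m + 1900 m = 2200 m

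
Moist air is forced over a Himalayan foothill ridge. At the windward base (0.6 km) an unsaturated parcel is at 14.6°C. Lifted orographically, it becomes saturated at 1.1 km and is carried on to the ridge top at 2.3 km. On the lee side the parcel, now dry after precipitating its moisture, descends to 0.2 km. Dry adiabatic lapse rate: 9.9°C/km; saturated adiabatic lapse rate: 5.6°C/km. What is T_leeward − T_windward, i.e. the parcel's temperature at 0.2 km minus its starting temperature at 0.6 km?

From 600 m to 1100 m (dry): cools by 9.9 × 0.5 = 4.95°C, giving 9.65°C.
From 1100 m to 2300 m (saturated): cools by 5.6 × 1.2 = 6.72°C, giving 2.93°C.
From 2300 m to 200 m (dry descent): warms by 9.9 × 2.1 = 20.79°C, giving 23.72°C.
Net change vs windward start: 23.72 − 14.6 = +9.12°C

+9.12°C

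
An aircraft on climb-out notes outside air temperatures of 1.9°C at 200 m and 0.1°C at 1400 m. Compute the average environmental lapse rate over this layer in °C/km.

1.5°C/km

Γ = −ΔT/Δz = (1.9 − 0.1) / (1400 − 200) m
  = 1.8°C / 1.2 km = 1.5°C/km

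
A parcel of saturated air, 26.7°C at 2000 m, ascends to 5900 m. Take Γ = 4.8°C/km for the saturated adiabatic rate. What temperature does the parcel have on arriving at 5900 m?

From 2000 m to 5900 m (saturated adiabatic): cools by 4.8 × 3.9 = 18.72°C, giving 7.98°C.

7.98°C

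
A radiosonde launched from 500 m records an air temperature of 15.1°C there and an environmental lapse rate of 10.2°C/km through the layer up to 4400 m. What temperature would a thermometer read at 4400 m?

From 500 m to 4400 m (environmental): cools by 10.2 × 3.9 = 39.78°C, giving -24.68°C.

-24.68°C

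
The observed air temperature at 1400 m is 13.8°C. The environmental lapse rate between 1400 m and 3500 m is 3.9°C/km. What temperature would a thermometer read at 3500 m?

5.61°C

Environmental to 3500 m: -3.9 × 2.1 km = -8.19°C, so T = 5.61°C.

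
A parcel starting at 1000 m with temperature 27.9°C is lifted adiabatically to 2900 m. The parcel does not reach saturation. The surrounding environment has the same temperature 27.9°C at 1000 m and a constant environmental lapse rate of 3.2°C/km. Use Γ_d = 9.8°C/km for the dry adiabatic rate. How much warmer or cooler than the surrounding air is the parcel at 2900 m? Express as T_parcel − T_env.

Parcel:
  1000 → 2900 m (dry, 9.8°C/km): ΔT = -9.8 × 1.9 = -18.62°C → T = 9.28°C
Environment:
  1000 → 2900 m (environment, 3.2°C/km): ΔT = -3.2 × 1.9 = -6.08°C → T = 21.82°C
T_parcel − T_env = 9.28 − 21.82 = -12.54°C

-12.54°C (parcel cooler than environment)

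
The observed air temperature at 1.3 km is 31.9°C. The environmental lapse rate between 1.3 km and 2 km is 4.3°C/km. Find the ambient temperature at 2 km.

28.89°C

From 1300 m to 2000 m (environmental): cools by 4.3 × 0.7 = 3.01°C, giving 28.89°C.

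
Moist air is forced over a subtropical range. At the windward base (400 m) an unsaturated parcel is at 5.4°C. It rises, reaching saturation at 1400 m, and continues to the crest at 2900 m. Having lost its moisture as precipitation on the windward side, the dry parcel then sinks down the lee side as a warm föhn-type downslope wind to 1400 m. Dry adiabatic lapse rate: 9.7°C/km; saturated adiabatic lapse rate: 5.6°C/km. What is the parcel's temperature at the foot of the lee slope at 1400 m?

1.85°C

Dry to 1400 m: -9.7 × 1 km = -9.7°C, so T = -4.3°C.
Saturated to 2900 m: -5.6 × 1.5 km = -8.4°C, so T = -12.7°C.
Dry descent to 1400 m: +9.7 × 1.5 km = +14.55°C, so T = 1.85°C.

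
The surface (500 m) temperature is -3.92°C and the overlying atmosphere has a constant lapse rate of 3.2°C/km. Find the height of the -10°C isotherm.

2400 m

Height above start = (-3.92 − (-10)) / 3.2 = 1.9 km
Altitude = 500 m + 1900 m = 2400 m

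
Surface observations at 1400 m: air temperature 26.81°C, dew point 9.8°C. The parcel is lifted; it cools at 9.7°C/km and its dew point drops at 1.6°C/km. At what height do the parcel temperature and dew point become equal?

3500 m

T and T_d converge at 9.7 − 1.6 = 8.1°C per km
Height above start = (26.81 − 9.8) / 8.1 = 2.1 km
LCL altitude = 1400 m + 2100 m = 3500 m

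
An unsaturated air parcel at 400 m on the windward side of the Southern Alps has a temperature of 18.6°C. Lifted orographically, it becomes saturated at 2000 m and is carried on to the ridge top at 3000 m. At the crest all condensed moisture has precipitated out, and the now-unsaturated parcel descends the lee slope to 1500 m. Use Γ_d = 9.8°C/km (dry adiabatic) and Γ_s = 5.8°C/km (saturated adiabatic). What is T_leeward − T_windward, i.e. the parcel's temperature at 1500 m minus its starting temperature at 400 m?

400 → 2000 m (dry, 9.8°C/km): ΔT = -9.8 × 1.6 = -15.68°C → T = 2.92°C
2000 → 3000 m (saturated, 5.8°C/km): ΔT = -5.8 × 1 = -5.8°C → T = -2.88°C
3000 → 1500 m (dry descent, 9.8°C/km): ΔT = +9.8 × 1.5 = +14.7°C → T = 11.82°C
Net change vs windward start: 11.82 − 18.6 = -6.78°C

-6.78°C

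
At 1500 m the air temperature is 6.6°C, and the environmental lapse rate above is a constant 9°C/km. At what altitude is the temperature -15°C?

3900 m

Height above start = (6.6 − (-15)) / 9 = 2.4 km
Altitude = 1500 m + 2400 m = 3900 m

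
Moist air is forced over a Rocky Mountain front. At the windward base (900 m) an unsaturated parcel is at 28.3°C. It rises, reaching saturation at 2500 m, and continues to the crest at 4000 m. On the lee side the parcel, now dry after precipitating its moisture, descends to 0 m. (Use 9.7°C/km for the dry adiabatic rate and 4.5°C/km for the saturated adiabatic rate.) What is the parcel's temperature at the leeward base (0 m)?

900 → 2500 m (dry, 9.7°C/km): ΔT = -9.7 × 1.6 = -15.52°C → T = 12.78°C
2500 → 4000 m (saturated, 4.5°C/km): ΔT = -4.5 × 1.5 = -6.75°C → T = 6.03°C
4000 → 0 m (dry descent, 9.7°C/km): ΔT = +9.7 × 4 = +38.8°C → T = 44.83°C

44.83°C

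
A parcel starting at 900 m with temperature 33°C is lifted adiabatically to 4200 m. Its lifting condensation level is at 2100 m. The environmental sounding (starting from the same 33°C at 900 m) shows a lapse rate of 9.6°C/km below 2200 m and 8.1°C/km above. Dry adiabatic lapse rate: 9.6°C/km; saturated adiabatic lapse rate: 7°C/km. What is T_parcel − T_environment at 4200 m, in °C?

+2.46°C (parcel warmer than environment)

Parcel:
  From 900 m to 2100 m (dry): cools by 9.6 × 1.2 = 11.52°C, giving 21.48°C.
  From 2100 m to 4200 m (saturated): cools by 7 × 2.1 = 14.7°C, giving 6.78°C.
Environment:
  From 900 m to 2200 m (environment, lower layer): cools by 9.6 × 1.3 = 12.48°C, giving 20.52°C.
  From 2200 m to 4200 m (environment, upper layer): cools by 8.1 × 2 = 16.2°C, giving 4.32°C.
T_parcel − T_env = 6.78 − 4.32 = +2.46°C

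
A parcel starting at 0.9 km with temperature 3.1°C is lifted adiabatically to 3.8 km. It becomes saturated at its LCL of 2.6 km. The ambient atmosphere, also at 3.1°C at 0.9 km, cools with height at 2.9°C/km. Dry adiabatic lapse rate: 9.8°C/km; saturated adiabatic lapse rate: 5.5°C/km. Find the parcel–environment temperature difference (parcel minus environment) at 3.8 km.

Parcel:
  Dry to 2600 m: -9.8 × 1.7 km = -16.66°C, so T = -13.56°C.
  Saturated to 3800 m: -5.5 × 1.2 km = -6.6°C, so T = -20.16°C.
Environment:
  Environment to 3800 m: -2.9 × 2.9 km = -8.41°C, so T = -5.31°C.
T_parcel − T_env = -20.16 − (-5.31) = -14.85°C

-14.85°C (parcel cooler than environment)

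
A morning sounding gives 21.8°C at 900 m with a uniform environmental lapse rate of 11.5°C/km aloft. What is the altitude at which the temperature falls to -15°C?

4100 m

Height above start = (21.8 − (-15)) / 11.5 = 3.2 km
Altitude = 900 m + 3200 m = 4100 m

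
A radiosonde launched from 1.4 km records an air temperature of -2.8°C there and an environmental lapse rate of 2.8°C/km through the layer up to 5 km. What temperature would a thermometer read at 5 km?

-12.88°C

From 1400 m to 5000 m (environmental): cools by 2.8 × 3.6 = 10.08°C, giving -12.88°C.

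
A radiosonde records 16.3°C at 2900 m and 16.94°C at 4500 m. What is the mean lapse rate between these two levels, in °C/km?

Γ = −ΔT/Δz = (16.3 − 16.94) / (4500 − 2900) m
  = -0.64°C / 1.6 km = -0.4°C/km

-0.4°C/km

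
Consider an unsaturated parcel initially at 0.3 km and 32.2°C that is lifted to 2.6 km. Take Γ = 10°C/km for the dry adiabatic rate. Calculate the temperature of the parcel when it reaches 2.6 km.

9.2°C

From 300 m to 2600 m (dry adiabatic): cools by 10 × 2.3 = 23°C, giving 9.2°C.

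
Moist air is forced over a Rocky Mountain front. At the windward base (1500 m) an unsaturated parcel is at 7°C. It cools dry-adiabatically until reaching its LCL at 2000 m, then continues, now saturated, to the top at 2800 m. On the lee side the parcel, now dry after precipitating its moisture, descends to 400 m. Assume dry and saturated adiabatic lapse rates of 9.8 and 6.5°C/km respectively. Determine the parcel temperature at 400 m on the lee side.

20.42°C

From 1500 m to 2000 m (dry): cools by 9.8 × 0.5 = 4.9°C, giving 2.1°C.
From 2000 m to 2800 m (saturated): cools by 6.5 × 0.8 = 5.2°C, giving -3.1°C.
From 2800 m to 400 m (dry descent): warms by 9.8 × 2.4 = 23.52°C, giving 20.42°C.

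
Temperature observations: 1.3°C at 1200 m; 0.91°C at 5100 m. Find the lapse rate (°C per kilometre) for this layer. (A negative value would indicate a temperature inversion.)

0.1°C/km

Γ = −ΔT/Δz = (1.3 − 0.91) / (5100 − 1200) m
  = 0.39°C / 3.9 km = 0.1°C/km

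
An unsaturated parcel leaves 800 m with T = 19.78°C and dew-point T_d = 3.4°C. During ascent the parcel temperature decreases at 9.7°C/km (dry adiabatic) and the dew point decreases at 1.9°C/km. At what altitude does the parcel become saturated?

T and T_d converge at 9.7 − 1.9 = 7.8°C per km
Height above start = (19.78 − 3.4) / 7.8 = 2.1 km
LCL altitude = 800 m + 2100 m = 2900 m

2900 m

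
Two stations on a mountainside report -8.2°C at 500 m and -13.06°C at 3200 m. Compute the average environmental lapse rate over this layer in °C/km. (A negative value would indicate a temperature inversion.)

Γ = −ΔT/Δz = (-8.2 − (-13.06)) / (3200 − 500) m
  = 4.86°C / 2.7 km = 1.8°C/km

1.8°C/km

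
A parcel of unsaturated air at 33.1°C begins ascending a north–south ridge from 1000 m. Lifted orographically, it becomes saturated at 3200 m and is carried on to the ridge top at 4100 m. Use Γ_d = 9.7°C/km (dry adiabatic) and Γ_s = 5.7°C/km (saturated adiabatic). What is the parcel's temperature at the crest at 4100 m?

1000 → 3200 m (dry, 9.7°C/km): ΔT = -9.7 × 2.2 = -21.34°C → T = 11.76°C
3200 → 4100 m (saturated, 5.7°C/km): ΔT = -5.7 × 0.9 = -5.13°C → T = 6.63°C

6.63°C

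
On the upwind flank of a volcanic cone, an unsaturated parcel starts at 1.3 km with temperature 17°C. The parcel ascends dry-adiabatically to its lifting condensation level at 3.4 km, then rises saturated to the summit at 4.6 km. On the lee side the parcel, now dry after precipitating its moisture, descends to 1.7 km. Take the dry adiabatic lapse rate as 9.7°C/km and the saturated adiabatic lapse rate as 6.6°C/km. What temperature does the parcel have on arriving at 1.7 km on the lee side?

From 1300 m to 3400 m (dry): cools by 9.7 × 2.1 = 20.37°C, giving -3.37°C.
From 3400 m to 4600 m (saturated): cools by 6.6 × 1.2 = 7.92°C, giving -11.29°C.
From 4600 m to 1700 m (dry descent): warms by 9.7 × 2.9 = 28.13°C, giving 16.84°C.

16.84°C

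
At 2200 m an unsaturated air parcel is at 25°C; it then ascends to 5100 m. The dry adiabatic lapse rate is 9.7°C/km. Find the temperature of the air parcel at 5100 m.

-3.13°C

2200 → 5100 m (dry adiabatic, 9.7°C/km): ΔT = -9.7 × 2.9 = -28.13°C → T = -3.13°C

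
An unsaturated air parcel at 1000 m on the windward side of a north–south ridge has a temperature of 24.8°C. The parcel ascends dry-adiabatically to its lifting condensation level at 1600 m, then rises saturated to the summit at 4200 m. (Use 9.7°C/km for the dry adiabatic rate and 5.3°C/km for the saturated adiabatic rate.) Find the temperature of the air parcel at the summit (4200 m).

5.2°C

1000–1600 m, dry: Δz = 0.6 km ⇒ ΔT = -5.82°C; T = 18.98°C
1600–4200 m, saturated: Δz = 2.6 km ⇒ ΔT = -13.78°C; T = 5.2°C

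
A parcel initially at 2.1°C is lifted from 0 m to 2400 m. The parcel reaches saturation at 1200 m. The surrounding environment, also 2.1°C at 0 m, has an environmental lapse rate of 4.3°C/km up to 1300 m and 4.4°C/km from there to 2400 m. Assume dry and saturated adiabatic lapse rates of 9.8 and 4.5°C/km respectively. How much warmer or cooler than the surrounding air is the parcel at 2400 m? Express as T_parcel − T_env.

-6.73°C (parcel cooler than environment)

Parcel:
  Dry to 1200 m: -9.8 × 1.2 km = -11.76°C, so T = -9.66°C.
  Saturated to 2400 m: -4.5 × 1.2 km = -5.4°C, so T = -15.06°C.
Environment:
  Environment, lower layer to 1300 m: -4.3 × 1.3 km = -5.59°C, so T = -3.49°C.
  Environment, upper layer to 2400 m: -4.4 × 1.1 km = -4.84°C, so T = -8.33°C.
T_parcel − T_env = -15.06 − (-8.33) = -6.73°C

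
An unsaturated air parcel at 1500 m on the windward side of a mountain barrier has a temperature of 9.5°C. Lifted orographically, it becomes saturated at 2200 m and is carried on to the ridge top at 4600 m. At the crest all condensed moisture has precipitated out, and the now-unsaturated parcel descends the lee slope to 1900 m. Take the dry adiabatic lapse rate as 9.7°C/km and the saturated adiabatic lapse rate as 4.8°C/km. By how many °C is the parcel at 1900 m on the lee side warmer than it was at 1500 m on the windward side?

+7.88°C

1500–2200 m, dry: Δz = 0.7 km ⇒ ΔT = -6.79°C; T = 2.71°C
2200–4600 m, saturated: Δz = 2.4 km ⇒ ΔT = -11.52°C; T = -8.81°C
4600–1900 m, dry descent: Δz = 2.7 km ⇒ ΔT = +26.19°C; T = 17.38°C
Net change vs windward start: 17.38 − 9.5 = +7.88°C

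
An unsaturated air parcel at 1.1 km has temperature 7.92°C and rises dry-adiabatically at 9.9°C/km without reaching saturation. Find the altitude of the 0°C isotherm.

1.9 km

Height above start = (7.92 − 0) / 9.9 = 0.8 km
Altitude = 1100 m + 800 m = 1900 m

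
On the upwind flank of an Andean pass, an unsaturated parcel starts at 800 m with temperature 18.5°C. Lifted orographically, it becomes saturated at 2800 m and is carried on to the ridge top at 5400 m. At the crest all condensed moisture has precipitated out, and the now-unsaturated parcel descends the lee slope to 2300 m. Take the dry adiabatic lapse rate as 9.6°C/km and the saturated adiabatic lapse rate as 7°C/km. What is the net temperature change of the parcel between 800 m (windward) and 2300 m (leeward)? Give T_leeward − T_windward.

800–2800 m, dry: Δz = 2 km ⇒ ΔT = -19.2°C; T = -0.7°C
2800–5400 m, saturated: Δz = 2.6 km ⇒ ΔT = -18.2°C; T = -18.9°C
5400–2300 m, dry descent: Δz = 3.1 km ⇒ ΔT = +29.76°C; T = 10.86°C
Net change vs windward start: 10.86 − 18.5 = -7.64°C

-7.64°C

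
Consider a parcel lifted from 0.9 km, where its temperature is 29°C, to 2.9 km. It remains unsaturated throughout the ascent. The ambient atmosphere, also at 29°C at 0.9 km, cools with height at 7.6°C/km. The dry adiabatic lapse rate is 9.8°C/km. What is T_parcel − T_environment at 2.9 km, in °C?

-4.4°C (parcel cooler than environment)

Parcel:
  Dry to 2900 m: -9.8 × 2 km = -19.6°C, so T = 9.4°C.
Environment:
  Environment to 2900 m: -7.6 × 2 km = -15.2°C, so T = 13.8°C.
T_parcel − T_env = 9.4 − 13.8 = -4.4°C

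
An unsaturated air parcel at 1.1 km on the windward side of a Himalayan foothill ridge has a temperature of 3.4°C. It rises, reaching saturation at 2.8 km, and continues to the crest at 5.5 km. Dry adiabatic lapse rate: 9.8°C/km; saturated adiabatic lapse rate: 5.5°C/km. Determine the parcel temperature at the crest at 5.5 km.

-28.11°C

From 1100 m to 2800 m (dry): cools by 9.8 × 1.7 = 16.66°C, giving -13.26°C.
From 2800 m to 5500 m (saturated): cools by 5.5 × 2.7 = 14.85°C, giving -28.11°C.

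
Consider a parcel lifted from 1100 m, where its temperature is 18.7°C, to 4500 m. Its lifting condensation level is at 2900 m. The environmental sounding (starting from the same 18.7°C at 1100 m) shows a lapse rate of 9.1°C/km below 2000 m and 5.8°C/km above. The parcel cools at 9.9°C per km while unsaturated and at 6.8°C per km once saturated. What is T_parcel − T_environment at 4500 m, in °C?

Parcel:
  1100 → 2900 m (dry, 9.9°C/km): ΔT = -9.9 × 1.8 = -17.82°C → T = 0.88°C
  2900 → 4500 m (saturated, 6.8°C/km): ΔT = -6.8 × 1.6 = -10.88°C → T = -10°C
Environment:
  1100 → 2000 m (environment, lower layer, 9.1°C/km): ΔT = -9.1 × 0.9 = -8.19°C → T = 10.51°C
  2000 → 4500 m (environment, upper layer, 5.8°C/km): ΔT = -5.8 × 2.5 = -14.5°C → T = -3.99°C
T_parcel − T_env = -10 − (-3.99) = -6.01°C

-6.01°C (parcel cooler than environment)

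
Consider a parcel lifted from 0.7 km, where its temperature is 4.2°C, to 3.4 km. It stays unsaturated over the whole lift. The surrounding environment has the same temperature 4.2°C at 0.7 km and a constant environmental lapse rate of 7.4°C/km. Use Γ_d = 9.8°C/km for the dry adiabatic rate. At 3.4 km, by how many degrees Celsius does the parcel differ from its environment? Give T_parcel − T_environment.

Parcel:
  Dry to 3400 m: -9.8 × 2.7 km = -26.46°C, so T = -22.26°C.
Environment:
  Environment to 3400 m: -7.4 × 2.7 km = -19.98°C, so T = -15.78°C.
T_parcel − T_env = -22.26 − (-15.78) = -6.48°C

-6.48°C (parcel cooler than environment)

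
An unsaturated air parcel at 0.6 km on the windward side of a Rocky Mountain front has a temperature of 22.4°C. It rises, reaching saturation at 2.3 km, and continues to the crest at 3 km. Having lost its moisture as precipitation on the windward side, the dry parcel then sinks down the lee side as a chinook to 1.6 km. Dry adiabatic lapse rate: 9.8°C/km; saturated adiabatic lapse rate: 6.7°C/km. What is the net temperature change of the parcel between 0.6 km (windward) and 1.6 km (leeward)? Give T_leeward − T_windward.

Dry to 2300 m: -9.8 × 1.7 km = -16.66°C, so T = 5.74°C.
Saturated to 3000 m: -6.7 × 0.7 km = -4.69°C, so T = 1.05°C.
Dry descent to 1600 m: +9.8 × 1.4 km = +13.72°C, so T = 14.77°C.
Net change vs windward start: 14.77 − 22.4 = -7.63°C

-7.63°C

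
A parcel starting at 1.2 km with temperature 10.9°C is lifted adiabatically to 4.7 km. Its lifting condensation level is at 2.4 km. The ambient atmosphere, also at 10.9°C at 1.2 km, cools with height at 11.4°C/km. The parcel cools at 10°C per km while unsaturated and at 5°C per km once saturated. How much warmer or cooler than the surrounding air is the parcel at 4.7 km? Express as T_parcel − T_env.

Parcel:
  Dry to 2400 m: -10 × 1.2 km = -12°C, so T = -1.1°C.
  Saturated to 4700 m: -5 × 2.3 km = -11.5°C, so T = -12.6°C.
Environment:
  Environment to 4700 m: -11.4 × 3.5 km = -39.9°C, so T = -29°C.
T_parcel − T_env = -12.6 − (-29) = +16.4°C

+16.4°C (parcel warmer than environment)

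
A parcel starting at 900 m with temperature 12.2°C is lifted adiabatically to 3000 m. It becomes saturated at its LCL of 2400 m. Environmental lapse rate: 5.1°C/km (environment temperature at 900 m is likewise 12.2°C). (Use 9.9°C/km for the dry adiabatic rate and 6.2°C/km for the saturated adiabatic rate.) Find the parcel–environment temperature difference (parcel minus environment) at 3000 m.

Parcel:
  900–2400 m, dry: Δz = 1.5 km ⇒ ΔT = -14.85°C; T = -2.65°C
  2400–3000 m, saturated: Δz = 0.6 km ⇒ ΔT = -3.72°C; T = -6.37°C
Environment:
  900–3000 m, environment: Δz = 2.1 km ⇒ ΔT = -10.71°C; T = 1.49°C
T_parcel − T_env = -6.37 − 1.49 = -7.86°C

-7.86°C (parcel cooler than environment)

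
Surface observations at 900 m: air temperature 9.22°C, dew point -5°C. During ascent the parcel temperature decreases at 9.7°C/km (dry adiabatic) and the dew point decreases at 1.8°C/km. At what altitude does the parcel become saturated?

T and T_d converge at 9.7 − 1.8 = 7.9°C per km
Height above start = (9.22 − (-5)) / 7.9 = 1.8 km
LCL altitude = 900 m + 1800 m = 2700 m

2700 m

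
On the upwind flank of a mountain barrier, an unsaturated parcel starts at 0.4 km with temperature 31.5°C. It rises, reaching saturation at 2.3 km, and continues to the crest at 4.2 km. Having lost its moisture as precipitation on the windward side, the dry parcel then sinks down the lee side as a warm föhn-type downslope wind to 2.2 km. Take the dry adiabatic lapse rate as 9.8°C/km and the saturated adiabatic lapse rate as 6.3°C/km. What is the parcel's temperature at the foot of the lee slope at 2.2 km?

20.51°C

Dry to 2300 m: -9.8 × 1.9 km = -18.62°C, so T = 12.88°C.
Saturated to 4200 m: -6.3 × 1.9 km = -11.97°C, so T = 0.91°C.
Dry descent to 2200 m: +9.8 × 2 km = +19.6°C, so T = 20.51°C.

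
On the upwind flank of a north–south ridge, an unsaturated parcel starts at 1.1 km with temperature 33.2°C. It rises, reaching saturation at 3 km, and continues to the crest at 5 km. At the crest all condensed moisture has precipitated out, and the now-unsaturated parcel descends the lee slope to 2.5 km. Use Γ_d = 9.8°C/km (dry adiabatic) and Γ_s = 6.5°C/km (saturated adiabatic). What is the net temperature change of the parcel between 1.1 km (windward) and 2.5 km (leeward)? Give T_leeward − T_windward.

-7.12°C

Dry to 3000 m: -9.8 × 1.9 km = -18.62°C, so T = 14.58°C.
Saturated to 5000 m: -6.5 × 2 km = -13°C, so T = 1.58°C.
Dry descent to 2500 m: +9.8 × 2.5 km = +24.5°C, so T = 26.08°C.
Net change vs windward start: 26.08 − 33.2 = -7.12°C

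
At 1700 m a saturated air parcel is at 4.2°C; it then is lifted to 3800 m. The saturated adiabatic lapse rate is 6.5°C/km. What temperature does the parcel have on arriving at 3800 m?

-9.45°C

1700 → 3800 m (saturated adiabatic, 6.5°C/km): ΔT = -6.5 × 2.1 = -13.65°C → T = -9.45°C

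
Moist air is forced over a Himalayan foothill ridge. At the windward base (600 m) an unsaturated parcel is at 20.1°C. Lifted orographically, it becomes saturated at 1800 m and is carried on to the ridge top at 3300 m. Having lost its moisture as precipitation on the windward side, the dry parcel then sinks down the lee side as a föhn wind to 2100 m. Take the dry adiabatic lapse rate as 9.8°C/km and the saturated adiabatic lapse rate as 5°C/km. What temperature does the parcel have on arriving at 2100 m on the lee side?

From 600 m to 1800 m (dry): cools by 9.8 × 1.2 = 11.76°C, giving 8.34°C.
From 1800 m to 3300 m (saturated): cools by 5 × 1.5 = 7.5°C, giving 0.84°C.
From 3300 m to 2100 m (dry descent): warms by 9.8 × 1.2 = 11.76°C, giving 12.6°C.

12.6°C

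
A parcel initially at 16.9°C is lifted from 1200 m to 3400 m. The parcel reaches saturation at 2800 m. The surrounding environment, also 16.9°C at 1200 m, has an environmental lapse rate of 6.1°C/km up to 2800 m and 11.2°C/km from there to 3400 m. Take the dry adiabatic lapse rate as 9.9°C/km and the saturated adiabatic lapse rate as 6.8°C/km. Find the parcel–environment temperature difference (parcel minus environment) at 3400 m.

Parcel:
  1200 → 2800 m (dry, 9.9°C/km): ΔT = -9.9 × 1.6 = -15.84°C → T = 1.06°C
  2800 → 3400 m (saturated, 6.8°C/km): ΔT = -6.8 × 0.6 = -4.08°C → T = -3.02°C
Environment:
  1200 → 2800 m (environment, lower layer, 6.1°C/km): ΔT = -6.1 × 1.6 = -9.76°C → T = 7.14°C
  2800 → 3400 m (environment, upper layer, 11.2°C/km): ΔT = -11.2 × 0.6 = -6.72°C → T = 0.42°C
T_parcel − T_env = -3.02 − 0.42 = -3.44°C

-3.44°C (parcel cooler than environment)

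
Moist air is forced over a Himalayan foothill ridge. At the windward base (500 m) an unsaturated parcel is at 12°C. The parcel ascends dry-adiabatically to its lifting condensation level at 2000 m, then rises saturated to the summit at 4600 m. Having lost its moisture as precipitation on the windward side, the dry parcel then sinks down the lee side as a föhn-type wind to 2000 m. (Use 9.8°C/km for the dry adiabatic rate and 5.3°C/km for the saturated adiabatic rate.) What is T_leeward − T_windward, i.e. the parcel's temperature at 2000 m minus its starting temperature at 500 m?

500 → 2000 m (dry, 9.8°C/km): ΔT = -9.8 × 1.5 = -14.7°C → T = -2.7°C
2000 → 4600 m (saturated, 5.3°C/km): ΔT = -5.3 × 2.6 = -13.78°C → T = -16.48°C
4600 → 2000 m (dry descent, 9.8°C/km): ΔT = +9.8 × 2.6 = +25.48°C → T = 9°C
Net change vs windward start: 9 − 12 = -3°C

-3°C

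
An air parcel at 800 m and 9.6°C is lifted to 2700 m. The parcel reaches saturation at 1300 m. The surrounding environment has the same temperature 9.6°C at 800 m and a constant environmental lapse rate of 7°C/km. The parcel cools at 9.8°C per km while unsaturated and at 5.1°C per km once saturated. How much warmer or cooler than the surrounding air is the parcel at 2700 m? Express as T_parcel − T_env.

Parcel:
  800–1300 m, dry: Δz = 0.5 km ⇒ ΔT = -4.9°C; T = 4.7°C
  1300–2700 m, saturated: Δz = 1.4 km ⇒ ΔT = -7.14°C; T = -2.44°C
Environment:
  800–2700 m, environment: Δz = 1.9 km ⇒ ΔT = -13.3°C; T = -3.7°C
T_parcel − T_env = -2.44 − (-3.7) = +1.26°C

+1.26°C (parcel warmer than environment)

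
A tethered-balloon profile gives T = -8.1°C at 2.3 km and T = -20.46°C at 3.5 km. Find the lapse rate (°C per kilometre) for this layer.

Γ = −ΔT/Δz = (-8.1 − (-20.46)) / (3500 − 2300) m
  = 12.36°C / 1.2 km = 10.3°C/km

10.3°C/km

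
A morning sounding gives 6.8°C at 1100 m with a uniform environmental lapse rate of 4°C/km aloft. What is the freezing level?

2800 m

Height above start = (6.8 − 0) / 4 = 1.7 km
Altitude = 1100 m + 1700 m = 2800 m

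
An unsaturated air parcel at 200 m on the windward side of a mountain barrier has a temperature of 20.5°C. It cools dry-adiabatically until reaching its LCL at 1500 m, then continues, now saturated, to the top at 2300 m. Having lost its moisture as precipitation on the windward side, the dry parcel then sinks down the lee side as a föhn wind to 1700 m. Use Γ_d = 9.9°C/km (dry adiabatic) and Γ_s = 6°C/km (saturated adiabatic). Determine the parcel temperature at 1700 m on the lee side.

200 → 1500 m (dry, 9.9°C/km): ΔT = -9.9 × 1.3 = -12.87°C → T = 7.63°C
1500 → 2300 m (saturated, 6°C/km): ΔT = -6 × 0.8 = -4.8°C → T = 2.83°C
2300 → 1700 m (dry descent, 9.9°C/km): ΔT = +9.9 × 0.6 = +5.94°C → T = 8.77°C

8.77°C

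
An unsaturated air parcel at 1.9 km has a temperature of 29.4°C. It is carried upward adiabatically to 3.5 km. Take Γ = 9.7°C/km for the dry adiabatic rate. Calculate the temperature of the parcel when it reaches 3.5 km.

13.88°C

1900 → 3500 m (dry adiabatic, 9.7°C/km): ΔT = -9.7 × 1.6 = -15.52°C → T = 13.88°C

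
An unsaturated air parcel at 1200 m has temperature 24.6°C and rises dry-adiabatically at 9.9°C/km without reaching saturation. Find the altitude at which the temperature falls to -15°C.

Height above start = (24.6 − (-15)) / 9.9 = 4 km
Altitude = 1200 m + 4000 m = 5200 m

5200 m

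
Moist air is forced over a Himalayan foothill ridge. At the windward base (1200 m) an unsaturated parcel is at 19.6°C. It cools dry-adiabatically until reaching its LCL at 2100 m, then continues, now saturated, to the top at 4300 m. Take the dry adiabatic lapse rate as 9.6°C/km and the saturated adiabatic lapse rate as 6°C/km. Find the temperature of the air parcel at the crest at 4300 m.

Dry to 2100 m: -9.6 × 0.9 km = -8.64°C, so T = 10.96°C.
Saturated to 4300 m: -6 × 2.2 km = -13.2°C, so T = -2.24°C.

-2.24°C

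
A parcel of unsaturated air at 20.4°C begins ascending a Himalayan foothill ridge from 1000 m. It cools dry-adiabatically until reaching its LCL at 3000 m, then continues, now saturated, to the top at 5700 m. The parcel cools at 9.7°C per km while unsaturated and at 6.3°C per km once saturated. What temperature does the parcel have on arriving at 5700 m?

Dry to 3000 m: -9.7 × 2 km = -19.4°C, so T = 1°C.
Saturated to 5700 m: -6.3 × 2.7 km = -17.01°C, so T = -16.01°C.

-16.01°C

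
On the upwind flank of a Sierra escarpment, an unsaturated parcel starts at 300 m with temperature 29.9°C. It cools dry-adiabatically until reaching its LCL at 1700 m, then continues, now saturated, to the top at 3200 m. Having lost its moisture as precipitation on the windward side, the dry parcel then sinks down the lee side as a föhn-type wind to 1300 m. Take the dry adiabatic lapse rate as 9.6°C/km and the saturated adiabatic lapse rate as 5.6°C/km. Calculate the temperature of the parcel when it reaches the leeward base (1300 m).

Dry to 1700 m: -9.6 × 1.4 km = -13.44°C, so T = 16.46°C.
Saturated to 3200 m: -5.6 × 1.5 km = -8.4°C, so T = 8.06°C.
Dry descent to 1300 m: +9.6 × 1.9 km = +18.24°C, so T = 26.3°C.

26.3°C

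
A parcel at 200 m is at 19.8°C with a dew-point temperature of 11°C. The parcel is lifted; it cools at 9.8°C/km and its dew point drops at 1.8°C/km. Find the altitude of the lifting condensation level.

1300 m

T and T_d converge at 9.8 − 1.8 = 8°C per km
Height above start = (19.8 − 11) / 8 = 1.1 km
LCL altitude = 200 m + 1100 m = 1300 m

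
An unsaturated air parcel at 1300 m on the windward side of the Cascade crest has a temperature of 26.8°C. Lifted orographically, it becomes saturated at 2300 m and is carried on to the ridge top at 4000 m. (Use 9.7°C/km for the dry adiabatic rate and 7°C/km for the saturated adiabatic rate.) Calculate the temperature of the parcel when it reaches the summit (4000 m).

1300 → 2300 m (dry, 9.7°C/km): ΔT = -9.7 × 1 = -9.7°C → T = 17.1°C
2300 → 4000 m (saturated, 7°C/km): ΔT = -7 × 1.7 = -11.9°C → T = 5.2°C

5.2°C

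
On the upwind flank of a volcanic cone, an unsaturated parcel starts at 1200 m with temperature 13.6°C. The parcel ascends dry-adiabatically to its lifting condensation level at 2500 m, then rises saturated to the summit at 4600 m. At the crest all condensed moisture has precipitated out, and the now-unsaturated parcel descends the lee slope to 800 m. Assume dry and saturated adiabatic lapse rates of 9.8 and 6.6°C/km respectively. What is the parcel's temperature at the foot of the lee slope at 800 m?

24.24°C

Dry to 2500 m: -9.8 × 1.3 km = -12.74°C, so T = 0.86°C.
Saturated to 4600 m: -6.6 × 2.1 km = -13.86°C, so T = -13°C.
Dry descent to 800 m: +9.8 × 3.8 km = +37.24°C, so T = 24.24°C.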